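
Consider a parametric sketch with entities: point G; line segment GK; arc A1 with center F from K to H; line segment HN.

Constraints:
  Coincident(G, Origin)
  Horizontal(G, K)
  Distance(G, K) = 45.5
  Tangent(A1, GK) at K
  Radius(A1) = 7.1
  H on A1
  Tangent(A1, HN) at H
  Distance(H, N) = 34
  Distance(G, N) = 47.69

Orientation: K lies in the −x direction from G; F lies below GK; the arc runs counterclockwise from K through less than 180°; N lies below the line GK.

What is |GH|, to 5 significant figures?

52.264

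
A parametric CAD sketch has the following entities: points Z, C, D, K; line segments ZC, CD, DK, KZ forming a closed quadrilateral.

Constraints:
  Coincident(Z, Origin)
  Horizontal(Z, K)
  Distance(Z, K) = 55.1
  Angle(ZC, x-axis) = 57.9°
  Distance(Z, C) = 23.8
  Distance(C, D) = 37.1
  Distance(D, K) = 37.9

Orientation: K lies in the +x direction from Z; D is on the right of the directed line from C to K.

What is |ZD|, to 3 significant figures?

26.2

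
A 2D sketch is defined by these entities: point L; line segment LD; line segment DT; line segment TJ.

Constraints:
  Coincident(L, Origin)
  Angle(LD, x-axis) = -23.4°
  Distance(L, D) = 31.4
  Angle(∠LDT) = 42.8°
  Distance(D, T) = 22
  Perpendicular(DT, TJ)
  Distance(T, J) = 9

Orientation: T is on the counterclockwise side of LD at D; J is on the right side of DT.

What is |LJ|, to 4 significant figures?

30.35

∠LDT = 42.8°, so DT runs at -23.4° + (180° − 42.8°) = 113.8° from the x-axis; with |DT| = 22.0, T = D + 22.0·(cos 113.8°, sin 113.8°) = (19.94, 7.659). DT ⟂ TJ; with |TJ| = 9.0 on the right of DT, J = T + 9.0·(0.9150, 0.4035) = (28.17, 11.29). Then |LJ| = |J − L| = 30.35.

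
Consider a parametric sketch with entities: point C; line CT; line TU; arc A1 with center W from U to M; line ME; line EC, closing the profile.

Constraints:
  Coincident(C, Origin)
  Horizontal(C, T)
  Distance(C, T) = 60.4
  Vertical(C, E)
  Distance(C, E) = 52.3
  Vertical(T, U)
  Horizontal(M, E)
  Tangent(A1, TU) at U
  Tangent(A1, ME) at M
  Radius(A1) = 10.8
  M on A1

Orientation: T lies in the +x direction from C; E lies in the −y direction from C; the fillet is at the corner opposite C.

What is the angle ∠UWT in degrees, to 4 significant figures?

75.41°

The virtual corner opposite C is at (60.40, -52.30). Tangency of A1 to TU means the radius WU is perpendicular to TU and A1 meets ME tangentially, so WM is at right angles to ME, with radius 10.8, so the center W sits 10.8 in from both sides at W = (49.60, -41.50). That places the tangent points at U = (60.40, -41.50) on TU and M = (49.60, -52.30) on ME. Then cos ∠UWT = WU·WT / (|WU||WT|), giving 75.41°.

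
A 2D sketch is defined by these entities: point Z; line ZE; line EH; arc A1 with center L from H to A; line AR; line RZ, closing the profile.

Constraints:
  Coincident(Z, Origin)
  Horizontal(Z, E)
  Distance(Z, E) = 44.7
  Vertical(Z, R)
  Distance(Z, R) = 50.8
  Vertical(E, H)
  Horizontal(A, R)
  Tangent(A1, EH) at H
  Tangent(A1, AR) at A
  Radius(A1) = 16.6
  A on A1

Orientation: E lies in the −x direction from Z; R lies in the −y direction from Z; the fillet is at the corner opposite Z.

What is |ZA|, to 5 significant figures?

58.054

The virtual corner opposite Z is at (-44.700, -50.800). Tangency of A1 to EH means the radius LH is perpendicular to EH and tangency of A1 to AR means the radius LA is perpendicular to AR, with radius 16.6, so the center L sits 16.6 in from both sides at L = (-28.100, -34.200). That places the tangent points at H = (-44.700, -34.200) on EH and A = (-28.100, -50.800) on AR. Then |ZA| = |A − Z| = 58.054.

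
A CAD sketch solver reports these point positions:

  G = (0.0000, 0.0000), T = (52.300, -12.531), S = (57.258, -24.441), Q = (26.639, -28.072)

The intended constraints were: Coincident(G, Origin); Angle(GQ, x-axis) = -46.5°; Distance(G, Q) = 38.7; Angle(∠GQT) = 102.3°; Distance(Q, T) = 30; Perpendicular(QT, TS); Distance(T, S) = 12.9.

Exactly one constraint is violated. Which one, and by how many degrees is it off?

Perpendicular(QT, TS) — off by 8.60°.

G = (0.00, 0.00) ✓; GQ at -46.50° ✓; |GQ| = 38.70 ✓; ∠GQT = 102.3° ✓; |QT| = 30.00 ✓; ∠(QT, TS) = 98.60° ✗; |TS| = 12.90 ✓.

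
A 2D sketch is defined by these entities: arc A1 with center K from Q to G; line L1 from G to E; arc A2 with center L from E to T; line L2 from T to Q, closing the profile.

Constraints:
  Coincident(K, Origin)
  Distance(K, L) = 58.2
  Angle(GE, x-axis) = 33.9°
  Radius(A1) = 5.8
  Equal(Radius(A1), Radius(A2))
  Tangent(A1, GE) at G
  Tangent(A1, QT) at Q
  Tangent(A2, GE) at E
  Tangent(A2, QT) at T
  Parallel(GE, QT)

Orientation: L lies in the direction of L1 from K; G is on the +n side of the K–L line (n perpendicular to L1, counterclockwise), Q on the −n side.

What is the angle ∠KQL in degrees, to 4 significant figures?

84.31°

K is at the origin and L lies 58.2 along u from K, so L = 58.2·u = (48.31, 32.46). Tangency of A1 to both parallel lines with radius 5.8 puts G and Q at K ± 5.8·n: G = (-3.235, 4.814), Q = (3.235, -4.814). Then cos ∠KQL = QK·QL / (|QK||QL|), giving 84.31°.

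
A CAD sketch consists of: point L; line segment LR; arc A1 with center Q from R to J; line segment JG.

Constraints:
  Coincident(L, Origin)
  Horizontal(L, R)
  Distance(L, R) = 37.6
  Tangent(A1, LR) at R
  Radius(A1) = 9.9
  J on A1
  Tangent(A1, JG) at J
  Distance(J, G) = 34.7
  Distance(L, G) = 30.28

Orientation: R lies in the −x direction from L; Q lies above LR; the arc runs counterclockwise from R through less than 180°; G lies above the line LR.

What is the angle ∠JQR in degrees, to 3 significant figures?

48.6°

Checks: |QJ| = 9.900 ✓; ∠(QJ, JG) = 90.00° ✓; |JG| = 34.70 ✓; |LG| = 30.28 ✓.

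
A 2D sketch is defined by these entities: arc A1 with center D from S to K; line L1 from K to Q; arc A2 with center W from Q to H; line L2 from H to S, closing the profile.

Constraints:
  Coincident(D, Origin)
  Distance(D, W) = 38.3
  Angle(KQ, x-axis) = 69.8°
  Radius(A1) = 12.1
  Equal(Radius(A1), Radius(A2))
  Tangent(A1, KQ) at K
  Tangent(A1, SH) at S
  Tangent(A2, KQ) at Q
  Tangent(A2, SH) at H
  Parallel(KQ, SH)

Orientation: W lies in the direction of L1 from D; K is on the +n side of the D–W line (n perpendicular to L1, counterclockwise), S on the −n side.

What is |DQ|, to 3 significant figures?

40.2

The slot axis is L1's direction at 69.8°, so u = (cos 69.8°, sin 69.8°) = (0.345, 0.938) and n = (−sin 69.8°, cos 69.8°) = (-0.938, 0.345). D is at the origin and W lies 38.3 along u from D, so W = 38.3·u = (13.2, 35.9). Tangency of A1 to both parallel lines with radius 12.1 puts K and S at D ± 12.1·n: K = (-11.4, 4.18), S = (11.4, -4.18). Equal radii place Q and H the same way about W: Q = W + 12.1·n = (1.87, 40.1), H = W − 12.1·n = (24.6, 31.8). Then |DQ| = |Q − D| = 40.2.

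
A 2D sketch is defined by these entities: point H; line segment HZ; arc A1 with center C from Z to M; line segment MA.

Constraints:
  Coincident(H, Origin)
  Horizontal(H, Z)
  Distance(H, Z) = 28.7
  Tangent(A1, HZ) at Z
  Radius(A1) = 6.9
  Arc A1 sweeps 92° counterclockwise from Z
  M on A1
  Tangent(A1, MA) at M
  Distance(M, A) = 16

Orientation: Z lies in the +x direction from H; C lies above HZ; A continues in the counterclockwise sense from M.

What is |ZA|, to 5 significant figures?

23.984

H is at the origin; H and Z share the same y with |HZ| = 28.7 and Z on the +x side, so Z = (28.700, 0.0000). Tangency of A1 to HZ means the radius CZ is perpendicular to HZ, so C = Z + (0, 6.9) = (28.700, 6.9000). On A1, Z sits at bearing -90° from C; a 92° counterclockwise sweep puts M at bearing 2°, so M = C + 6.9·(cos 2°, sin 2°) = (35.596, 7.1408). A1 meets MA tangentially, so CM is at right angles to MA, so MA runs along (−sin 2°, cos 2°); with |MA| = 16.0, A = (35.037, 23.131). Then |ZA| = |A − Z| = 23.984.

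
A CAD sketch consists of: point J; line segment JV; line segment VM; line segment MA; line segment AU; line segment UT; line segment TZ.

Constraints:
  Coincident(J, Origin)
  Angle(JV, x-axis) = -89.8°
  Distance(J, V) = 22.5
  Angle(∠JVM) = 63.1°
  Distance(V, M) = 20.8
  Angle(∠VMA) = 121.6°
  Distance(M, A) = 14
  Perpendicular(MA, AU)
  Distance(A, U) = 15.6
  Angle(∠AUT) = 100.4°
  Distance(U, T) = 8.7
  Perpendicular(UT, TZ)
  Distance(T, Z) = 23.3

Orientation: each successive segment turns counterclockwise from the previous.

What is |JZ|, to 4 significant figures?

27.32

∠AUT = 100.4° gives UT at -104.9° from the x-axis; with |UT| = 8.7, T = (1.904, -6.251). UT ⟂ TZ, so TZ runs at -14.90°; with |TZ| = 23.3, Z = (24.42, -12.24). Then |JZ| = |Z − J| = 27.32.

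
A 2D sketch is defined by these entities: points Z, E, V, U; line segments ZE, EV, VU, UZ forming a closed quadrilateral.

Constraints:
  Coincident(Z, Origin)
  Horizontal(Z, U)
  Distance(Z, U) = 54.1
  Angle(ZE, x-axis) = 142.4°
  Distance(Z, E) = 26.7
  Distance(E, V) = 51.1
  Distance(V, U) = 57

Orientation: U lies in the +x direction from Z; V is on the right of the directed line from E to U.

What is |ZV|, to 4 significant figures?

28.30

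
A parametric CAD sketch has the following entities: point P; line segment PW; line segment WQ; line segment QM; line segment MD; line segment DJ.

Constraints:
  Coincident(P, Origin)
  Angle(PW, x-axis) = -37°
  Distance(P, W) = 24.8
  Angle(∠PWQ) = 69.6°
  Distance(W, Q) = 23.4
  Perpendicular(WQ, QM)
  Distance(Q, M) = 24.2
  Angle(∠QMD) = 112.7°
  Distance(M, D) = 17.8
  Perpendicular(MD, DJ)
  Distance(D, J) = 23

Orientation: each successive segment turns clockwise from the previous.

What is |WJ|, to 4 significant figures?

10.03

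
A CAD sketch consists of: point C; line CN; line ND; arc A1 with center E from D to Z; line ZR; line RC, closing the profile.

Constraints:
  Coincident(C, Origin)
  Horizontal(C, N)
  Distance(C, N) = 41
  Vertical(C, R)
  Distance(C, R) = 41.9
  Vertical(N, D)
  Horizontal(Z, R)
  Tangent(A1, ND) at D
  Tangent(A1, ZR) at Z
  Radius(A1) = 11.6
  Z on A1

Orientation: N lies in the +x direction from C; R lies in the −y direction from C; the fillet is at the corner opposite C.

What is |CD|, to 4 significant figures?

50.98

The virtual corner opposite C is at (41.00, -41.90). Since A1 is tangent to ND there, ED ⟂ ND and tangency of A1 to ZR means the radius EZ is perpendicular to ZR, with radius 11.6, so the center E sits 11.6 in from both sides at E = (29.40, -30.30). That places the tangent points at D = (41.00, -30.30) on ND and Z = (29.40, -41.90) on ZR. Then |CD| = |D − C| = 50.98.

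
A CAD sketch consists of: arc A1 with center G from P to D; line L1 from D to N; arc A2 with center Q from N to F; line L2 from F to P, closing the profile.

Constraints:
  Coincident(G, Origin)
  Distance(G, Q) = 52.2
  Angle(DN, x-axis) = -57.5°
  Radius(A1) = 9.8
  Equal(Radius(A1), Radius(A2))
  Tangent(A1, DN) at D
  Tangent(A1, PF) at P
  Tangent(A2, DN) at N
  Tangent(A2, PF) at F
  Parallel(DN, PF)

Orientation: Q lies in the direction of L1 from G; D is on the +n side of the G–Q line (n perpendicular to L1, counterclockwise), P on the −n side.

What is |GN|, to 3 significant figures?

53.1

The slot axis is L1's direction at -57.5°, so u = (cos -57.5°, sin -57.5°) = (0.537, -0.843) and n = (−sin -57.5°, cos -57.5°) = (0.843, 0.537). G is at the origin and Q lies 52.2 along u from G, so Q = 52.2·u = (28.0, -44.0). Tangency of A1 to both parallel lines with radius 9.8 puts D and P at G ± 9.8·n: D = (8.27, 5.27), P = (-8.27, -5.27). Equal radii place N and F the same way about Q: N = Q + 9.8·n = (36.3, -38.8), F = Q − 9.8·n = (19.8, -49.3). Then |GN| = |N − G| = 53.1.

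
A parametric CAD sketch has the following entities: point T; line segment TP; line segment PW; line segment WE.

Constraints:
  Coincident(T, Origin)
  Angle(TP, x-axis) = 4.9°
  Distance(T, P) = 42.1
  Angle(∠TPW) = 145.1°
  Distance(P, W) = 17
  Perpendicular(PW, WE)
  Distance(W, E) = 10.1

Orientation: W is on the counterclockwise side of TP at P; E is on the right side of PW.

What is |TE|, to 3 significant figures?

61.8

∠TPW = 145.1°, so PW runs at 4.9° + (180° − 145.1°) = 39.8° from the x-axis; with |PW| = 17.0, W = P + 17.0·(cos 39.8°, sin 39.8°) = (55.0, 14.5). The perpendicularity gives WE at right angles to PW; with |WE| = 10.1 on the right of PW, E = W + 10.1·(0.640, -0.768) = (61.5, 6.72). Then |TE| = |E − T| = 61.8.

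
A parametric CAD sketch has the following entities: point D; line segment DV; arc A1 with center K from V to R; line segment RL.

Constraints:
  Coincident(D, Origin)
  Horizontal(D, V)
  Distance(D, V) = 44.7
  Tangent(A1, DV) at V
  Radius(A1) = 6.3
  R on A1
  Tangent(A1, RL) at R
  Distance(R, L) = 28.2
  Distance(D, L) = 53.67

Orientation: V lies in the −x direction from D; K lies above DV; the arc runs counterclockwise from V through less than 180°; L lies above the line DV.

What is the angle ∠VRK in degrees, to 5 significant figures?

42.629°

Checks: |KV| = 6.300 ✓; |KR| = 6.300 ✓; ∠(KR, RL) = 90.00° ✓; |RL| = 28.20 ✓; |DL| = 53.67 ✓.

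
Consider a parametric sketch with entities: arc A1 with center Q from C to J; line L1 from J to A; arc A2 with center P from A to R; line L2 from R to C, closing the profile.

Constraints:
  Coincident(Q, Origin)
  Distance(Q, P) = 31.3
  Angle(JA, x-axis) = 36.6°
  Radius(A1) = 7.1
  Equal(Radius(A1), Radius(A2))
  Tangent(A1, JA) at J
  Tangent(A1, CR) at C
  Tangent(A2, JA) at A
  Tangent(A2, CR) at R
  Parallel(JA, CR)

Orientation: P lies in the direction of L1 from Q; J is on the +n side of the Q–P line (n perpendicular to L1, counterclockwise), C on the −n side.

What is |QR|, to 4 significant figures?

32.10

The slot axis is L1's direction at 36.6°, so u = (cos 36.6°, sin 36.6°) = (0.8028, 0.5962) and n = (−sin 36.6°, cos 36.6°) = (-0.5962, 0.8028). Q is at the origin and P lies 31.3 along u from Q, so P = 31.3·u = (25.13, 18.66). Tangency of A1 to both parallel lines with radius 7.1 puts J and C at Q ± 7.1·n: J = (-4.233, 5.700), C = (4.233, -5.700). Equal radii place A and R the same way about P: A = P + 7.1·n = (20.89, 24.36), R = P − 7.1·n = (29.36, 12.96). Then |QR| = |R − Q| = 32.10.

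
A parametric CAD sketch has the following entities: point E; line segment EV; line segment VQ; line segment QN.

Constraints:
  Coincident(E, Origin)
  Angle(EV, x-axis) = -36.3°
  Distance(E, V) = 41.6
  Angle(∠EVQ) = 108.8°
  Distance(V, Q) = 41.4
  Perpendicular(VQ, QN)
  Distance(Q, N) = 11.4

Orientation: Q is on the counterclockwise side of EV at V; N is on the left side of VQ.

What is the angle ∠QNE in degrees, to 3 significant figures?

117°

E is at the origin; EV runs at -36.3° with length 41.6, so V = 41.6·(cos -36.3°, sin -36.3°) = (33.5, -24.6). ∠EVQ = 108.8°, so VQ runs at -36.3° + (180° − 108.8°) = 34.9° from the x-axis; with |VQ| = 41.4, Q = V + 41.4·(cos 34.9°, sin 34.9°) = (67.5, -0.941). VQ is perpendicular to QN; with |QN| = 11.4 on the left of VQ, N = Q + 11.4·(-0.572, 0.820) = (61.0, 8.41). Then cos ∠QNE = NQ·NE / (|NQ||NE|), giving 117°.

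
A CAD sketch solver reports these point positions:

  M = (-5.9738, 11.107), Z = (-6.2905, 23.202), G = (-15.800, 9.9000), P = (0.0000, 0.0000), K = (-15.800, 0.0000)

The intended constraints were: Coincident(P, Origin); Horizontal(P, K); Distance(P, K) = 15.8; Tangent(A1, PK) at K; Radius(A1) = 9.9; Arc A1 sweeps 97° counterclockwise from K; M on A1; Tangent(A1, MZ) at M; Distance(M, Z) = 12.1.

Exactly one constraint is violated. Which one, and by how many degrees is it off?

Tangent(A1, MZ) at M — off by 5.50°.

P = (0.00, 0.00) ✓; P.y = 0.00, K.y = 0.00 ✓; |PK| = 15.80 ✓; ∠(GK, KP) = 90.00° ✓; |GK| = 9.900 ✓; bearing(G→M) − bearing(G→K) = 97.00° ✓; |GM| = 9.900 ✓; ∠(GM, MZ) = 95.50° ✗; |MZ| = 12.10 ✓.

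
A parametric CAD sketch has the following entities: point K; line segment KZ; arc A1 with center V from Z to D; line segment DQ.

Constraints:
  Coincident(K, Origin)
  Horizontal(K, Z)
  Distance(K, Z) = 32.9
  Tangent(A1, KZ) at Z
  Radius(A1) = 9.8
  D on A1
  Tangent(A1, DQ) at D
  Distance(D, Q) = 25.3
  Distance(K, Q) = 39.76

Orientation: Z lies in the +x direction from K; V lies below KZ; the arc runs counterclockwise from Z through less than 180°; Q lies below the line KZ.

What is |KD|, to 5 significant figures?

24.773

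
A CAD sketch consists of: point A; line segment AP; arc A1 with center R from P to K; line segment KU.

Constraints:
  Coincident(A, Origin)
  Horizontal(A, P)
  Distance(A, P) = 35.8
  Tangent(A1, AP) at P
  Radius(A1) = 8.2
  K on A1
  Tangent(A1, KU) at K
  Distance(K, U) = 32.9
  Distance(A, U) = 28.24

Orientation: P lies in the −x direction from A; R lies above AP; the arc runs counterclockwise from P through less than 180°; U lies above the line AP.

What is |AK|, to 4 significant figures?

29.83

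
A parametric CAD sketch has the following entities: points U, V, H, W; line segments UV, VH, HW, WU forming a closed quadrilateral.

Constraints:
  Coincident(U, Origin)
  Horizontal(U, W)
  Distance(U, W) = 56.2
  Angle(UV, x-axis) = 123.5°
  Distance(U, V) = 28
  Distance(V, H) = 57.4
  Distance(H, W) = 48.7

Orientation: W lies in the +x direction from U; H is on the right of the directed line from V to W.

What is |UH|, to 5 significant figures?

29.427

U is at the origin; U and W share the same y with |UW| = 56.2 and W in +x, so W = (56.2, 0). UV runs at 123.5° with |UV| = 28.0, so V = (-15.454, 23.349). H is determined by |VH| = 57.4 and |HW| = 48.7 together: it lies at the intersection of circle(V, 57.4) and circle(W, 48.7). With |VW| = 75.362, the foot of the radical line on VW is 43.805 from V and the perpendicular offset is √(57.4² − 43.805²) = 37.092. Taking the right-of-VW solution: H = (14.704, -25.490).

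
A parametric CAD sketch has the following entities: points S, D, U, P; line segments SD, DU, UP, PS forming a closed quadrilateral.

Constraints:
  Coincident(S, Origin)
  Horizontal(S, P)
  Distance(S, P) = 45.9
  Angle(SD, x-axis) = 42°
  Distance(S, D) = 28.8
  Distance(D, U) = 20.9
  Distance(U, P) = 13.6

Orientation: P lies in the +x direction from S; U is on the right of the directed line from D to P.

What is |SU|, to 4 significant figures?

32.42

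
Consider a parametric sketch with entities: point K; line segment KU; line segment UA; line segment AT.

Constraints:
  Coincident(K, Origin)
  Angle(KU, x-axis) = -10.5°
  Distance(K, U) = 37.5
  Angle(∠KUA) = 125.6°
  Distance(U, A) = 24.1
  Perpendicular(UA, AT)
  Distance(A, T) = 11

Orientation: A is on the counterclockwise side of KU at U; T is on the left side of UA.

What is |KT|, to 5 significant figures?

49.894

K is at the origin; KU runs at -10.5° with length 37.5, so U = 37.5·(cos -10.5°, sin -10.5°) = (36.872, -6.8338). ∠KUA = 125.6°, so UA runs at -10.5° + (180° − 125.6°) = 43.900° from the x-axis; with |UA| = 24.1, A = U + 24.1·(cos 43.900°, sin 43.900°) = (54.237, 9.8772). The perpendicularity gives AT at right angles to UA; with |AT| = 11.0 on the left of UA, T = A + 11.0·(-0.69340, 0.72055) = (46.610, 17.803). Then |KT| = |T − K| = 49.894.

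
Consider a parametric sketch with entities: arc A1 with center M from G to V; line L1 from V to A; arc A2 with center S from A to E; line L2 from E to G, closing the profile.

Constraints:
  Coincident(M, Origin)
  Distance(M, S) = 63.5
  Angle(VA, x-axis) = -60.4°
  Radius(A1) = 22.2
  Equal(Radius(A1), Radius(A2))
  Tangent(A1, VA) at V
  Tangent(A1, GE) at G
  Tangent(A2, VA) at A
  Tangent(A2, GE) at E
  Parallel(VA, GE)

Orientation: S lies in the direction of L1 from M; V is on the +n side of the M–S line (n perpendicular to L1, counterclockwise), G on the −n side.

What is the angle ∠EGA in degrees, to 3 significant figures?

35.0°

Tangency of A1 to both parallel lines with radius 22.2 puts V and G at M ± 22.2·n: V = (19.3, 11.0), G = (-19.3, -11.0). Equal radii place A and E the same way about S: A = S + 22.2·n = (50.7, -44.2), E = S − 22.2·n = (12.1, -66.2). Then cos ∠EGA = GE·GA / (|GE||GA|), giving 35.0°.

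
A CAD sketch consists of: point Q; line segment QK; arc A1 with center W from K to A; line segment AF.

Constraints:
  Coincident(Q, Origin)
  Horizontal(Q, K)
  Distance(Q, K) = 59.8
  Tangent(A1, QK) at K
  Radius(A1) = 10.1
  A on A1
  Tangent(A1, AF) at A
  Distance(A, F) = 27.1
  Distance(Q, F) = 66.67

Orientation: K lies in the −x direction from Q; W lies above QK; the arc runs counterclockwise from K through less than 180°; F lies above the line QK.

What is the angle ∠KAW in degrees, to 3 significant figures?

40.1°

Checks: ∠(WK, KQ) = 90.00° ✓; |WK| = 10.10 ✓; |WA| = 10.10 ✓; ∠(WA, AF) = 90.00° ✓; |AF| = 27.10 ✓; |QF| = 66.67 ✓.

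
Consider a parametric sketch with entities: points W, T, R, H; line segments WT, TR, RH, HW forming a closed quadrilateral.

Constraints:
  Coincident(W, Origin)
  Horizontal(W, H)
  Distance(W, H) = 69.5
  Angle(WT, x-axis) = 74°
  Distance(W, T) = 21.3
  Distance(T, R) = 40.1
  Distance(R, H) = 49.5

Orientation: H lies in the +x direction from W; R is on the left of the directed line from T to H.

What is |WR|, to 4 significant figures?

57.29

Checks: |TR| = 40.10 ✓; |RH| = 49.50 ✓.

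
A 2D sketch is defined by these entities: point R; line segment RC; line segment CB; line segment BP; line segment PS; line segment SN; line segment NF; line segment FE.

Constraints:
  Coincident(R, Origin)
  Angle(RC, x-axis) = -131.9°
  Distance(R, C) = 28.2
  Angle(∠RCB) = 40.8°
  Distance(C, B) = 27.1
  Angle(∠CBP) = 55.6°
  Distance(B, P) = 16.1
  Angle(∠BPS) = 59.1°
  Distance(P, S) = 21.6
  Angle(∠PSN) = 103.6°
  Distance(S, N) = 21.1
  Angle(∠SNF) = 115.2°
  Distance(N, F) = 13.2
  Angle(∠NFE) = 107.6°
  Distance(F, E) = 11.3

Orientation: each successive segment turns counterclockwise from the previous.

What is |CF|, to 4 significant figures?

39.72

R is at the origin; RC runs at -131.9° with length 28.2, so C = (-18.83, -20.99). ∠RCB = 40.8° gives CB at 7.300° from the x-axis; with |CB| = 27.1, B = (8.047, -17.55). ∠CBP = 55.6° gives BP at 131.7° from the x-axis; with |BP| = 16.1, P = (-2.663, -5.525). ∠BPS = 59.1° gives PS at -107.4° from the x-axis; with |PS| = 21.6, S = (-9.122, -26.14). ∠PSN = 103.6° gives SN at -31.00° from the x-axis; with |SN| = 21.1, N = (8.964, -37.00). ∠SNF = 115.2° gives NF at 33.80° from the x-axis; with |NF| = 13.2, F = (19.93, -29.66). Then |CF| = |F − C| = 39.72.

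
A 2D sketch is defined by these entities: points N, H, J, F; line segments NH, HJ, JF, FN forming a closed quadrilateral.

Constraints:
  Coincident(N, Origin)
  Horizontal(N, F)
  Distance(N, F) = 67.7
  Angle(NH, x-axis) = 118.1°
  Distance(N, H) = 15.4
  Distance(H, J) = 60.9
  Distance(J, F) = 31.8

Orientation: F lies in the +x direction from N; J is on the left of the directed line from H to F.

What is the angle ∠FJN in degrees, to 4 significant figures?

91.58°

Checks: |HJ| = 60.90 ✓; |JF| = 31.80 ✓.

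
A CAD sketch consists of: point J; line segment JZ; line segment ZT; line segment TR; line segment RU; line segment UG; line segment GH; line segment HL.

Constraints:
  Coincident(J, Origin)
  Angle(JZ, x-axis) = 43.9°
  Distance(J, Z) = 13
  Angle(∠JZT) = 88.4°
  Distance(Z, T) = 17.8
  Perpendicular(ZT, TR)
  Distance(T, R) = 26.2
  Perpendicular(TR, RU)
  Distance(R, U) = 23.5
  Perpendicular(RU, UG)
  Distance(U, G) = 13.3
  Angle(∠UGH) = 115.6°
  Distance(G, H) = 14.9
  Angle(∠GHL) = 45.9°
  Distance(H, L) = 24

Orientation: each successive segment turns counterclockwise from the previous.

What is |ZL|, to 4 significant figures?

29.22

J is at the origin; JZ runs at 43.9° with length 13.0, so Z = (9.367, 9.014). ∠JZT = 88.4° gives ZT at 135.5° from the x-axis; with |ZT| = 17.8, T = (-3.329, 21.49). ZT ⟂ TR, so TR runs at -134.5°; with |TR| = 26.2, R = (-21.69, 2.803). The perpendicularity gives RU at right angles to TR, so RU runs at -44.50°; with |RU| = 23.5, U = (-4.931, -13.67). RU ⟂ UG, so UG runs at 45.50°; with |UG| = 13.3, G = (4.391, -4.182). ∠UGH = 115.6° gives GH at 109.9° from the x-axis; with |GH| = 14.9, H = (-0.6807, 9.828). ∠GHL = 45.9° gives HL at -116.0° from the x-axis; with |HL| = 24.0, L = (-11.20, -11.74). Then |ZL| = |L − Z| = 29.22.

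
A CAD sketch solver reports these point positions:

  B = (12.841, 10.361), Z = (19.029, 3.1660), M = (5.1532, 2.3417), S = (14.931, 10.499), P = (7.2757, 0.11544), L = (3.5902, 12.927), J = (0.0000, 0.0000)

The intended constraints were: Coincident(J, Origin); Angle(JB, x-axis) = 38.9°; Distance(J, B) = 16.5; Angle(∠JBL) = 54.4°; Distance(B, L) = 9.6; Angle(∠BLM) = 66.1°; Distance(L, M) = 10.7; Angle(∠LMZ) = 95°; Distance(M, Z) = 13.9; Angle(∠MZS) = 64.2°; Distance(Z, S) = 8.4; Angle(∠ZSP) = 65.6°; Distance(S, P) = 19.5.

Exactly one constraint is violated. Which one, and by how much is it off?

Distance(S, P) = 19.5 — off by 6.60.

J = (0.00, 0.00) ✓; JB at 38.90° ✓; |JB| = 16.50 ✓; ∠JBL = 54.40° ✓; |BL| = 9.600 ✓; ∠BLM = 66.10° ✓; |LM| = 10.70 ✓; ∠LMZ = 95.00° ✓; |MZ| = 13.90 ✓; ∠MZS = 64.20° ✓; |ZS| = 8.400 ✓; ∠ZSP = 65.60° ✓; |SP| = 12.90 ✗.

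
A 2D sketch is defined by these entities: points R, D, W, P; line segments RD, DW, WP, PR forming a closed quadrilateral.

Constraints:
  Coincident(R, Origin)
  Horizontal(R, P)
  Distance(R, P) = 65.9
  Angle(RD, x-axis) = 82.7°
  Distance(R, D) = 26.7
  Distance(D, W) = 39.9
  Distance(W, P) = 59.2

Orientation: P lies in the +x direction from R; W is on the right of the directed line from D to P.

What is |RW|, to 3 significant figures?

15.5

Checks: |DW| = 39.90 ✓; |WP| = 59.20 ✓.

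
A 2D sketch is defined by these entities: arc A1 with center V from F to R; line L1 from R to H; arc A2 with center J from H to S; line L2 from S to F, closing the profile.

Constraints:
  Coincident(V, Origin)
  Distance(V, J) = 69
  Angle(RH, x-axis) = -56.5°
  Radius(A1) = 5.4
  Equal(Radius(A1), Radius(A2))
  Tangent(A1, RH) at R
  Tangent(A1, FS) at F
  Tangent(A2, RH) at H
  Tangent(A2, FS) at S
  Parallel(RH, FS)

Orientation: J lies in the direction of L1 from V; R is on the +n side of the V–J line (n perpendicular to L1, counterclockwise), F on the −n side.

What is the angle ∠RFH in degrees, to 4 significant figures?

81.10°

Tangency of A1 to both parallel lines with radius 5.4 puts R and F at V ± 5.4·n: R = (4.503, 2.980), F = (-4.503, -2.980). Equal radii place H and S the same way about J: H = J + 5.4·n = (42.59, -54.56), S = J − 5.4·n = (33.58, -60.52). Then cos ∠RFH = FR·FH / (|FR||FH|), giving 81.10°.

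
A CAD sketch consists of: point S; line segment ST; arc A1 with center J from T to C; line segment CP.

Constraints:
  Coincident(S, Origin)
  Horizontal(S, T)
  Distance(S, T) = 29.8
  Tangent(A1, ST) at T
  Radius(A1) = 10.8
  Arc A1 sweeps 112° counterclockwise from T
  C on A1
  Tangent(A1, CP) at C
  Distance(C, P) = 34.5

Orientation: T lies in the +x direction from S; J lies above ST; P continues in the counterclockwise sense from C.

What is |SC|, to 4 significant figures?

42.49

Since A1 is tangent to ST there, JT ⟂ ST, so J = T + (0, 10.8) = (29.80, 10.80). On A1, T sits at bearing -90° from J; a 112° counterclockwise sweep puts C at bearing 22°, so C = J + 10.8·(cos 22°, sin 22°) = (39.81, 14.85). Then |SC| = |C − S| = 42.49.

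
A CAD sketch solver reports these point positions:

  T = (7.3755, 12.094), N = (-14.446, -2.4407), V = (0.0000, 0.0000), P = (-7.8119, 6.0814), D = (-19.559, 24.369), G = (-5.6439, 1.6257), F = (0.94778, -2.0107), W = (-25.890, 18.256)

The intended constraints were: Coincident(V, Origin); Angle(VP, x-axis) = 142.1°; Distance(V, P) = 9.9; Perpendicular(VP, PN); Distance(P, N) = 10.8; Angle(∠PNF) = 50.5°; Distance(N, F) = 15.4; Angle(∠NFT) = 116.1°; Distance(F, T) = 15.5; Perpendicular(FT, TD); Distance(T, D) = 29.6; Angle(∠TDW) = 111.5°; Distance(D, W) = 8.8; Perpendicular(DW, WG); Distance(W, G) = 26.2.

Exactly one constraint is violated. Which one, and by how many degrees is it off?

Perpendicular(DW, WG) — off by 6.60°.

V = (0.00, 0.00) ✓; VP at 142.1° ✓; |VP| = 9.900 ✓; ∠(VP, PN) = 90.00° ✓; |PN| = 10.80 ✓; ∠PNF = 50.50° ✓; |NF| = 15.40 ✓; ∠NFT = 116.1° ✓; |FT| = 15.50 ✓; ∠(FT, TD) = 90.00° ✓; |TD| = 29.60 ✓; ∠TDW = 111.5° ✓; |DW| = 8.801 ✓; ∠(DW, WG) = 96.60° ✗; |WG| = 26.20 ✓.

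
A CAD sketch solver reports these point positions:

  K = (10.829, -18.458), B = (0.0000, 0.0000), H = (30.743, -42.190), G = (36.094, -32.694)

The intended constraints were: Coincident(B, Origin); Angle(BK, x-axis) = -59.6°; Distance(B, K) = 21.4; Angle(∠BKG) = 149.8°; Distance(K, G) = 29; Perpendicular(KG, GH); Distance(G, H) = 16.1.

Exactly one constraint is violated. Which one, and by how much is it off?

Distance(G, H) = 16.1 — off by 5.20.

B = (0.00, 0.00) ✓; BK at -59.60° ✓; |BK| = 21.40 ✓; ∠BKG = 149.8° ✓; |KG| = 29.00 ✓; ∠(KG, GH) = 90.00° ✓; |GH| = 10.90 ✗.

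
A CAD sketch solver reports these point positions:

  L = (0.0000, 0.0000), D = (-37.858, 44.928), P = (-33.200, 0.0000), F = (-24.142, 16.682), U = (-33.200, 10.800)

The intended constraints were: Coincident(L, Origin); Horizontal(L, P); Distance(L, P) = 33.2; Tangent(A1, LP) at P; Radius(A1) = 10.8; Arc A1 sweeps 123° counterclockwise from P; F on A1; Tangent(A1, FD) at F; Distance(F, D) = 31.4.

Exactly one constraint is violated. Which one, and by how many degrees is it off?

Tangent(A1, FD) at F — off by 7.10°.

L = (0.00, 0.00) ✓; L.y = 0.00, P.y = 0.00 ✓; |LP| = 33.20 ✓; ∠(UP, PL) = 90.00° ✓; |UP| = 10.80 ✓; bearing(U→F) − bearing(U→P) = 123.0° ✓; |UF| = 10.80 ✓; ∠(UF, FD) = 97.10° ✗; |FD| = 31.40 ✓.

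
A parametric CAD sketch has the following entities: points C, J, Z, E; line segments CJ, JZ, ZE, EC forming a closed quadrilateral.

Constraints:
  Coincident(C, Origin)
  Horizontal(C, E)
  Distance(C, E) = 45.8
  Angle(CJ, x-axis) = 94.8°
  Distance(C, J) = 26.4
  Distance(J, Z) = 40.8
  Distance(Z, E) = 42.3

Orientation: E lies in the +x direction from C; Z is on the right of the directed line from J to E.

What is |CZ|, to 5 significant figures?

14.872

C is at the origin; C and E share the same y with |CE| = 45.8 and E in +x, so E = (45.8, 0). CJ runs at 94.8° with |CJ| = 26.4, so J = (-2.2091, 26.307). Z is determined by |JZ| = 40.8 and |ZE| = 42.3 together: it lies at the intersection of circle(J, 40.8) and circle(E, 42.3). With |JE| = 54.744, the foot of the radical line on JE is 26.234 from J and the perpendicular offset is √(40.8² − 26.234²) = 31.248. Taking the right-of-JE solution: Z = (5.7809, -13.703).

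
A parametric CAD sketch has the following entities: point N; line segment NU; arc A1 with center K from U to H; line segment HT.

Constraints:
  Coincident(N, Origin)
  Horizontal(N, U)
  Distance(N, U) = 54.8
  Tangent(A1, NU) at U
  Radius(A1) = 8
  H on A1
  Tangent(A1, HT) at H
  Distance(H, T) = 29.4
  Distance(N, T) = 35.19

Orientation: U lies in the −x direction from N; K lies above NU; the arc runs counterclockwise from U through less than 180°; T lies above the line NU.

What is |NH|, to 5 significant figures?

49.476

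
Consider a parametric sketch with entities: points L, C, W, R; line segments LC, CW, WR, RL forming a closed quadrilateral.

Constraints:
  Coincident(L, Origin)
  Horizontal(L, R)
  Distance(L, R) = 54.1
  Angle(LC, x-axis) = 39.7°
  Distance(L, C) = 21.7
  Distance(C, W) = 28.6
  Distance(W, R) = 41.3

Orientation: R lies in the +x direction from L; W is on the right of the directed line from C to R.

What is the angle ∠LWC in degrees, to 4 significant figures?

48.88°

L is at the origin; LR is horizontal with |LR| = 54.1 and R in +x, so R = (54.1, 0). LC runs at 39.7° with |LC| = 21.7, so C = (16.70, 13.86). W is determined by |CW| = 28.6 and |WR| = 41.3 together: it lies at the intersection of circle(C, 28.6) and circle(R, 41.3). With |CR| = 39.89, the foot of the radical line on CR is 8.818 from C and the perpendicular offset is √(28.6² − 8.818²) = 27.21. Taking the right-of-CR solution: W = (15.51, -14.71).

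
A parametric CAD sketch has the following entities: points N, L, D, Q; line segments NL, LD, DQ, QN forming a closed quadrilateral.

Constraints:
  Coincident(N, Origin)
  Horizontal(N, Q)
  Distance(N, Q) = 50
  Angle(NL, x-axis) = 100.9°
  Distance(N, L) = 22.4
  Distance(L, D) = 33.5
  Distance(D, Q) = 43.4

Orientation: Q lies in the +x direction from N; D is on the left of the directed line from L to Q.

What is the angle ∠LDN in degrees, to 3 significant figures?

29.1°

Checks: |NQ| = 50.00 ✓; |NL| = 22.40 ✓; |LD| = 33.50 ✓; |DQ| = 43.40 ✓.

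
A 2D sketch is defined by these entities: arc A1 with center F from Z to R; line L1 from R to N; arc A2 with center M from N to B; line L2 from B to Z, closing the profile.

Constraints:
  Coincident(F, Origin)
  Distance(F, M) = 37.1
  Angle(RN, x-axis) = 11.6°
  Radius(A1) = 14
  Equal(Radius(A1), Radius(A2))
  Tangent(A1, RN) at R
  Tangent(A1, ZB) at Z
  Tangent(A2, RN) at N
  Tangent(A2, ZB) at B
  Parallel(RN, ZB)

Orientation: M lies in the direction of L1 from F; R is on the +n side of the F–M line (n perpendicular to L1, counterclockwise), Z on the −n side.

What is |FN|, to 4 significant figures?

39.65

The slot axis is L1's direction at 11.6°, so u = (cos 11.6°, sin 11.6°) = (0.9796, 0.2011) and n = (−sin 11.6°, cos 11.6°) = (-0.2011, 0.9796). F is at the origin and M lies 37.1 along u from F, so M = 37.1·u = (36.34, 7.460). Tangency of A1 to both parallel lines with radius 14.0 puts R and Z at F ± 14.0·n: R = (-2.815, 13.71), Z = (2.815, -13.71). Equal radii place N and B the same way about M: N = M + 14.0·n = (33.53, 21.17), B = M − 14.0·n = (39.16, -6.254). Then |FN| = |N − F| = 39.65.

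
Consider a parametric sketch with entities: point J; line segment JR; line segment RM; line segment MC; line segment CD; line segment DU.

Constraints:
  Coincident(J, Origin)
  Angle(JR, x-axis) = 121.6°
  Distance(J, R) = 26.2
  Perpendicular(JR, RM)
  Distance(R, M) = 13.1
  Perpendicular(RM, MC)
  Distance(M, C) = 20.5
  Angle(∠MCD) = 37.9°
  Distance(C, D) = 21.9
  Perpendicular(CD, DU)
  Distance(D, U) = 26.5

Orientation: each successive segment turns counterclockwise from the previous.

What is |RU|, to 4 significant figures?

24.36

J is at the origin; JR runs at 121.6° with length 26.2, so R = (-13.73, 22.32). JR ⟂ RM, so RM runs at -148.4°; with |RM| = 13.1, M = (-24.89, 15.45). RM ⟂ MC, so MC runs at -58.40°; with |MC| = 20.5, C = (-14.14, -2.009). ∠MCD = 37.9° gives CD at 83.70° from the x-axis; with |CD| = 21.9, D = (-11.74, 19.76). CD ⟂ DU, so DU runs at 173.7°; with |DU| = 26.5, U = (-38.08, 22.67). Then |RU| = |U − R| = 24.36.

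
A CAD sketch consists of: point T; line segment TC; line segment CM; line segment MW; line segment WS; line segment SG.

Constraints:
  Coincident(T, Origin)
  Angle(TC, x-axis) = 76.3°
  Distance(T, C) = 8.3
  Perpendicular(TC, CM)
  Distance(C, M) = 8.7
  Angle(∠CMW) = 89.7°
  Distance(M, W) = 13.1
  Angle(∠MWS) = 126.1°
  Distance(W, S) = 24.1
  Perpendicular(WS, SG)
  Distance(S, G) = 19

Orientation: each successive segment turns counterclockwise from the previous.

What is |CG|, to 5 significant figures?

24.985

T is at the origin; TC runs at 76.3° with length 8.3, so C = (1.9658, 8.0639). The perpendicularity gives CM at right angles to TC, so CM runs at 166.30°; with |CM| = 8.7, M = (-6.4867, 10.124). ∠CMW = 89.7° gives MW at -103.40° from the x-axis; with |MW| = 13.1, W = (-9.5226, -2.6190). ∠MWS = 126.1° gives WS at -49.500° from the x-axis; with |WS| = 24.1, S = (6.1291, -20.945). The perpendicularity gives SG at right angles to WS, so SG runs at 40.500°; with |SG| = 19.0, G = (20.577, -8.6053). Then |CG| = |G − C| = 24.985.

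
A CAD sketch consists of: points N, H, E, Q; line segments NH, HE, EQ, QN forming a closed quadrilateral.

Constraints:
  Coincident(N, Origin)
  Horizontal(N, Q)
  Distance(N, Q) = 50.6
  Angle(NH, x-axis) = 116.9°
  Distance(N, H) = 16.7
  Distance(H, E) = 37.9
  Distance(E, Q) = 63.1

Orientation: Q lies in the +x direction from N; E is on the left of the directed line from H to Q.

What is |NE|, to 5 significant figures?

49.462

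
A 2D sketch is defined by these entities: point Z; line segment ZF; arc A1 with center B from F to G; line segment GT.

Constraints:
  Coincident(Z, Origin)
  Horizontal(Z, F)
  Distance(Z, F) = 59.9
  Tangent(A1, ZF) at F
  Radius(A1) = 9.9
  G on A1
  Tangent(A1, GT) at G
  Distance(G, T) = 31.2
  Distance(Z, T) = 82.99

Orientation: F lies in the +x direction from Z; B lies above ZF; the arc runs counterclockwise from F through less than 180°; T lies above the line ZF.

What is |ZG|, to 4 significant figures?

70.33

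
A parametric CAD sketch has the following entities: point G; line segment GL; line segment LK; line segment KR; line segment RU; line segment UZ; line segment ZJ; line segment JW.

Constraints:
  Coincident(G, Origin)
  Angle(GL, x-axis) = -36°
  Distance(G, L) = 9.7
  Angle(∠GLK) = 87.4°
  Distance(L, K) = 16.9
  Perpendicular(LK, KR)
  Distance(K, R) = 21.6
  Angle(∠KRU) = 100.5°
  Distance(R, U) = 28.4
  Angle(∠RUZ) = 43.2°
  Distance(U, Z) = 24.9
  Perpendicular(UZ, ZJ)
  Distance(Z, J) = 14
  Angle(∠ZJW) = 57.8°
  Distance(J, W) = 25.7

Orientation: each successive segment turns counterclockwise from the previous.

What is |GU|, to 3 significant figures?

20.6

G is at the origin; GL runs at -36.0° with length 9.7, so L = (7.85, -5.70). ∠GLK = 87.4° gives LK at 56.6° from the x-axis; with |LK| = 16.9, K = (17.2, 8.41). LK ⟂ KR, so KR runs at 147°; with |KR| = 21.6, R = (-0.882, 20.3). ∠KRU = 100.5° gives RU at -134° from the x-axis; with |RU| = 28.4, U = (-20.6, -0.166). Then |GU| = |U − G| = 20.6.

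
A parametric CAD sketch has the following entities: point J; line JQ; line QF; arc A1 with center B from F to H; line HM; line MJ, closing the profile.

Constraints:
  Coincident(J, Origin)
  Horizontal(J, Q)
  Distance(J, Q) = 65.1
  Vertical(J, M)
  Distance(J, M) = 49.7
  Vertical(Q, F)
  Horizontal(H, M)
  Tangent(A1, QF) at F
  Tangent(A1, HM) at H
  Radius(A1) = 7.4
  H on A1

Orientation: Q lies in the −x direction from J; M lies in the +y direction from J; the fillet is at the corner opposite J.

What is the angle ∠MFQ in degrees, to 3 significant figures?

96.5°

J is at the origin; J and Q share the same y with |JQ| = 65.1 and Q on the −x side, so Q = (-65.1, 0.00). J and M share the same x with |JM| = 49.7 and M on the +y side, so M = (0.00, 49.7). The virtual corner opposite J is at (-65.1, 49.7). Tangency of A1 to QF means the radius BF is perpendicular to QF and since A1 is tangent to HM there, BH ⟂ HM, with radius 7.4, so the center B sits 7.4 in from both sides at B = (-57.7, 42.3). That places the tangent points at F = (-65.1, 42.3) on QF and H = (-57.7, 49.7) on HM. Then cos ∠MFQ = FM·FQ / (|FM||FQ|), giving 96.5°.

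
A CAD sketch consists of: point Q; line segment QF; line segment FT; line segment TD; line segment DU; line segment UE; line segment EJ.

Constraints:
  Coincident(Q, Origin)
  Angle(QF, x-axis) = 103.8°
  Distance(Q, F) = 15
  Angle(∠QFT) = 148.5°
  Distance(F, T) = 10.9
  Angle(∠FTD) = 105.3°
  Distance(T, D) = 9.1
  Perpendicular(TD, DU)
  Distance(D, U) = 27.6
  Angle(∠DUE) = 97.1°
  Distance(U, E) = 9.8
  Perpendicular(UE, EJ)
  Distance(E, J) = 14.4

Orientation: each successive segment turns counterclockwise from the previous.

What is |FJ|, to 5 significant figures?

4.0357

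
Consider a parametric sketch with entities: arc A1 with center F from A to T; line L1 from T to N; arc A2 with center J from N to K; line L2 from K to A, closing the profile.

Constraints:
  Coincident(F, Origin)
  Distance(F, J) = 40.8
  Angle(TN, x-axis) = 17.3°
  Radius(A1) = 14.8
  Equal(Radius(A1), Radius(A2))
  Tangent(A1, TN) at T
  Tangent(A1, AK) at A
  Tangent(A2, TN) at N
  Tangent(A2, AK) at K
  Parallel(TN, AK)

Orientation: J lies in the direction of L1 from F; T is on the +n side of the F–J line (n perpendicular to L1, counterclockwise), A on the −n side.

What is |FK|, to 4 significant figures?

43.40

The slot axis is L1's direction at 17.3°, so u = (cos 17.3°, sin 17.3°) = (0.9548, 0.2974) and n = (−sin 17.3°, cos 17.3°) = (-0.2974, 0.9548). F is at the origin and J lies 40.8 along u from F, so J = 40.8·u = (38.95, 12.13). Tangency of A1 to both parallel lines with radius 14.8 puts T and A at F ± 14.8·n: T = (-4.401, 14.13), A = (4.401, -14.13). Equal radii place N and K the same way about J: N = J + 14.8·n = (34.55, 26.26), K = J − 14.8·n = (43.36, -1.998). Then |FK| = |K − F| = 43.40.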